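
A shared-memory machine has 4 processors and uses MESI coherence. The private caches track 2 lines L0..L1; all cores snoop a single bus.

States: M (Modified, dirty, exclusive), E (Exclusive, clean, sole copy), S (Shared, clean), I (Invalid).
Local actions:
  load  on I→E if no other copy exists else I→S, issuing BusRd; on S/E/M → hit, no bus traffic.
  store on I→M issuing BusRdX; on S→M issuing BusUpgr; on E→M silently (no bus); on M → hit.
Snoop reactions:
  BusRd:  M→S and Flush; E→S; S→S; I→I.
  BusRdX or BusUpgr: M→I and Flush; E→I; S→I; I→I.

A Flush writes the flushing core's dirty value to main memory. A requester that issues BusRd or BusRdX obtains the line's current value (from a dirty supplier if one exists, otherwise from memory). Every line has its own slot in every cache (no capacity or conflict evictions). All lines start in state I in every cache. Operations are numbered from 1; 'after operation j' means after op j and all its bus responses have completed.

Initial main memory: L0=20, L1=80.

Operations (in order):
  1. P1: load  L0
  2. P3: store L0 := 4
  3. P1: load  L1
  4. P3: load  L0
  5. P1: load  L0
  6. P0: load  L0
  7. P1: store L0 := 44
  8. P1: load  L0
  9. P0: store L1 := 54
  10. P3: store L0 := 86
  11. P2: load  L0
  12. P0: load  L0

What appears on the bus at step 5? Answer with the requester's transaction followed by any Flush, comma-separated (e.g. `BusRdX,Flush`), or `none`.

bus = BusRd,Flush

[1] P1: load  L0 | P0:I, P1:E(20), P2:I, P3:I | bus: BusRd
[2] P3: store L0 := 4 | P0:I, P1:I, P2:I, P3:M(4) | bus: BusRdX
[3] P1: load  L1 | P0:I, P1:E(80), P2:I, P3:I | bus: BusRd
[4] P3: load  L0 | P0:I, P1:I, P2:I, P3:M(4) | bus: none
[5] P1: load  L0 | P0:I, P1:S(4), P2:I, P3:S(4) | bus: BusRd,Flush
[6] P0: load  L0 | P0:S(4), P1:S(4), P2:I, P3:S(4) | bus: BusRd
[7] P1: store L0 := 44 | P0:I, P1:M(44), P2:I, P3:I | bus: BusUpgr
[8] P1: load  L0 | P0:I, P1:M(44), P2:I, P3:I | bus: none
[9] P0: store L1 := 54 | P0:M(54), P1:I, P2:I, P3:I | bus: BusRdX
[10] P3: store L0 := 86 | P0:I, P1:I, P2:I, P3:M(86) | bus: BusRdX,Flush
[11] P2: load  L0 | P0:I, P1:I, P2:S(86), P3:S(86) | bus: BusRd,Flush
[12] P0: load  L0 | P0:S(86), P1:I, P2:S(86), P3:S(86) | bus: BusRd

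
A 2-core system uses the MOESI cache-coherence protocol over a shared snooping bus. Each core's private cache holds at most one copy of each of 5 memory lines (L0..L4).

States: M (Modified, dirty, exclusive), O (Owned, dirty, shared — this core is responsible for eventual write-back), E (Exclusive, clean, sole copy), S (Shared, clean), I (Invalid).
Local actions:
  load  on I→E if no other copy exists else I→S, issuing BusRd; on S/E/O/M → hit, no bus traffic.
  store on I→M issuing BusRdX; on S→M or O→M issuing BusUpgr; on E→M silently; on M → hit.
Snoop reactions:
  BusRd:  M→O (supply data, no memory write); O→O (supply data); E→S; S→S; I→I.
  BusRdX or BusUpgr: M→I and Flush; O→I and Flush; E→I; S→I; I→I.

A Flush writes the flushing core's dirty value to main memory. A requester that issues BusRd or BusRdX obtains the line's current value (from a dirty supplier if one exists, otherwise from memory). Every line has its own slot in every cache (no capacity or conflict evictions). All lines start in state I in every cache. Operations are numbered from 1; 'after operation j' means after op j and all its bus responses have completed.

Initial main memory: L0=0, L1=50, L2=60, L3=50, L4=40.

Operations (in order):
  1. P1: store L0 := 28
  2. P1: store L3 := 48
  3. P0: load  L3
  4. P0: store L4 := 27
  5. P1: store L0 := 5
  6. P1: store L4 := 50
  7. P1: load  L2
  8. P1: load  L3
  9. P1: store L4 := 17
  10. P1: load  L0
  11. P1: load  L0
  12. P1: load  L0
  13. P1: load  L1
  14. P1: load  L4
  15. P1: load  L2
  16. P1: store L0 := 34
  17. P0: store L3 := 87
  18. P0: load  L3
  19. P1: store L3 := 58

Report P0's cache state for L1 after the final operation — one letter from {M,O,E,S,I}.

[1] P1: store L0 := 28 | P0:I, P1:M(28) | bus: BusRdX
[2] P1: store L3 := 48 | P0:I, P1:M(48) | bus: BusRdX
[3] P0: load  L3 | P0:S(48), P1:O(48) | bus: BusRd
[4] P0: store L4 := 27 | P0:M(27), P1:I | bus: BusRdX
[5] P1: store L0 := 5 | P0:I, P1:M(5) | bus: none
[6] P1: store L4 := 50 | P0:I, P1:M(50) | bus: BusRdX,Flush
[7] P1: load  L2 | P0:I, P1:E(60) | bus: BusRd
[8] P1: load  L3 | P0:S(48), P1:O(48) | bus: none
[9] P1: store L4 := 17 | P0:I, P1:M(17) | bus: none
[10] P1: load  L0 | P0:I, P1:M(5) | bus: none
[11] P1: load  L0 | P0:I, P1:M(5) | bus: none
[12] P1: load  L0 | P0:I, P1:M(5) | bus: none
[13] P1: load  L1 | P0:I, P1:E(50) | bus: BusRd
[14] P1: load  L4 | P0:I, P1:M(17) | bus: none
[15] P1: load  L2 | P0:I, P1:E(60) | bus: none
[16] P1: store L0 := 34 | P0:I, P1:M(34) | bus: none
[17] P0: store L3 := 87 | P0:M(87), P1:I | bus: BusUpgr,Flush
[18] P0: load  L3 | P0:M(87), P1:I | bus: none
[19] P1: store L3 := 58 | P0:I, P1:M(58) | bus: BusRdX,Flush

state = I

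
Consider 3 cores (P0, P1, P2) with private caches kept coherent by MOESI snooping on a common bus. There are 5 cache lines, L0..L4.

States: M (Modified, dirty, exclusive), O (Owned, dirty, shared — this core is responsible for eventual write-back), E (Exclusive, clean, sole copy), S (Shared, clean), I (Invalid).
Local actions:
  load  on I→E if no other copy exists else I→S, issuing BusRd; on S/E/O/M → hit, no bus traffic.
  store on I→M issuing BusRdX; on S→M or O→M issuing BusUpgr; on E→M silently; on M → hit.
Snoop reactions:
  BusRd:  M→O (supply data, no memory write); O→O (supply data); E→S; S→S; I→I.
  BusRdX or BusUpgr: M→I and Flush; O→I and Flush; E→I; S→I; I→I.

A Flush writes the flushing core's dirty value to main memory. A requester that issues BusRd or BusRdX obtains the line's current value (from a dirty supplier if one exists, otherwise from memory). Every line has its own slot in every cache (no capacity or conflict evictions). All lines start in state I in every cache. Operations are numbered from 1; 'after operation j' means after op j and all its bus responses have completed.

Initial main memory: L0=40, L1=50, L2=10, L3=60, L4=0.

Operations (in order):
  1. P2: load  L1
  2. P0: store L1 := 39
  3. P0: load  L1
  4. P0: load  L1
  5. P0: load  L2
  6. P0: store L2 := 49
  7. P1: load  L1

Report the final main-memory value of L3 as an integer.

memory[L3] = 60

step 1: P2: load  L1  ⟶  IIE  (L1)  txn=BusRd  M[L1]=50
step 2: P0: store L1 := 39  ⟶  MII  (L1)  txn=BusRdX  M[L1]=50
step 3: P0: load  L1  ⟶  MII  (L1)  txn=∅  M[L1]=50
step 4: P0: load  L1  ⟶  MII  (L1)  txn=∅  M[L1]=50
step 5: P0: load  L2  ⟶  EII  (L2)  txn=BusRd  M[L2]=10
step 6: P0: store L2 := 49  ⟶  MII  (L2)  txn=∅  M[L2]=10
step 7: P1: load  L1  ⟶  OSI  (L1)  txn=BusRd  M[L1]=50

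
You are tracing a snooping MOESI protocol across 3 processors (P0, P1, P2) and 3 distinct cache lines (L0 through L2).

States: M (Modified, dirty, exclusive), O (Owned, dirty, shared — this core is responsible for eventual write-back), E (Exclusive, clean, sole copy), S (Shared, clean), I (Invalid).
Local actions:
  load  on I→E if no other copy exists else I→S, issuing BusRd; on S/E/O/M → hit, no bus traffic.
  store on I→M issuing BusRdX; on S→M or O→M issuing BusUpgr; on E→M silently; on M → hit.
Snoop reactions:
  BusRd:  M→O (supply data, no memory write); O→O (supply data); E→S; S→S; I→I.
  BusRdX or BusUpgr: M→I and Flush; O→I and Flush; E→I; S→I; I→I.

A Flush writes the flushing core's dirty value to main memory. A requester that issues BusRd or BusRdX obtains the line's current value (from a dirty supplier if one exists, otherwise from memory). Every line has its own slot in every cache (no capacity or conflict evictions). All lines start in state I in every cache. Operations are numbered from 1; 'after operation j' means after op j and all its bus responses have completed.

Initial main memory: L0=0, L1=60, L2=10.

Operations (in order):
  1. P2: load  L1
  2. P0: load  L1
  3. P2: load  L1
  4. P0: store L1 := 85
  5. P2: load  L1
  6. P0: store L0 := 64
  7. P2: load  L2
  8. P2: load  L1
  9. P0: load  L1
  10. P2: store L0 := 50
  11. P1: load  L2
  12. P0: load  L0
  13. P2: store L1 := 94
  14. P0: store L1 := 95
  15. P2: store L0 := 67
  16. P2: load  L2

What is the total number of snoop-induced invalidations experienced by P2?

  op1 P2: load  L1 → I/I/E on L1; bus BusRd; mem=60
  op2 P0: load  L1 → S/I/S on L1; bus BusRd; mem=60
  op3 P2: load  L1 → S/I/S on L1; bus (none); mem=60
  op4 P0: store L1 := 85 → M/I/I on L1; bus BusUpgr; mem=60
  op5 P2: load  L1 → O/I/S on L1; bus BusRd; mem=60
  op6 P0: store L0 := 64 → M/I/I on L0; bus BusRdX; mem=0
  op7 P2: load  L2 → I/I/E on L2; bus BusRd; mem=10
  op8 P2: load  L1 → O/I/S on L1; bus (none); mem=60
  op9 P0: load  L1 → O/I/S on L1; bus (none); mem=60
  op10 P2: store L0 := 50 → I/I/M on L0; bus BusRdX Flush; mem=64
  op11 P1: load  L2 → I/S/S on L2; bus BusRd; mem=10
  op12 P0: load  L0 → S/I/O on L0; bus BusRd; mem=64
  op13 P2: store L1 := 94 → I/I/M on L1; bus BusUpgr Flush; mem=85
  op14 P0: store L1 := 95 → M/I/I on L1; bus BusRdX Flush; mem=94
  op15 P2: store L0 := 67 → I/I/M on L0; bus BusUpgr; mem=64
  op16 P2: load  L2 → I/S/S on L2; bus (none); mem=10

invalidations = 2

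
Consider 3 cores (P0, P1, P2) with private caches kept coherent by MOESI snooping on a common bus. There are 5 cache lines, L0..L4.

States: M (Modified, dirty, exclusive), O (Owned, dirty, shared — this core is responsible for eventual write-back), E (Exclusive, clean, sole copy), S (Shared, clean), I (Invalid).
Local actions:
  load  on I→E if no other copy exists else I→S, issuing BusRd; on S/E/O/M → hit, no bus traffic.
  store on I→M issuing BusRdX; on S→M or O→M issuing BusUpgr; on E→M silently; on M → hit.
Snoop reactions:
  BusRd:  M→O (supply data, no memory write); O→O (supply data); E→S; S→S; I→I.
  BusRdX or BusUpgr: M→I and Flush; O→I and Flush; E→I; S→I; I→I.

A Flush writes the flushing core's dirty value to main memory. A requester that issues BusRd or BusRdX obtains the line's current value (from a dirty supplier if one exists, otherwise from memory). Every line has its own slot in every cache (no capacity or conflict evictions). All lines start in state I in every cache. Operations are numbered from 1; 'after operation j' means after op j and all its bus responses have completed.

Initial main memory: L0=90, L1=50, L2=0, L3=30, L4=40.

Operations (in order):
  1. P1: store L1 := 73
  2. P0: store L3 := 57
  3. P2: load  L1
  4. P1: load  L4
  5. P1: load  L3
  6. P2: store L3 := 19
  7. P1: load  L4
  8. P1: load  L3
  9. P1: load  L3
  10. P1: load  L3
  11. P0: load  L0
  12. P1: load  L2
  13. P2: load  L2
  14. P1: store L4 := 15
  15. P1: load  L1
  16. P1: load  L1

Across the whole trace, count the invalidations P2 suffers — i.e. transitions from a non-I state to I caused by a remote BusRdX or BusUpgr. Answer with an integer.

invalidations = 0

  op1 P1: store L1 := 73 → I/M/I on L1; bus BusRdX; mem=50
  op2 P0: store L3 := 57 → M/I/I on L3; bus BusRdX; mem=30
  op3 P2: load  L1 → I/O/S on L1; bus BusRd; mem=50
  op4 P1: load  L4 → I/E/I on L4; bus BusRd; mem=40
  op5 P1: load  L3 → O/S/I on L3; bus BusRd; mem=30
  op6 P2: store L3 := 19 → I/I/M on L3; bus BusRdX Flush; mem=57
  op7 P1: load  L4 → I/E/I on L4; bus (none); mem=40
  op8 P1: load  L3 → I/S/O on L3; bus BusRd; mem=57
  op9 P1: load  L3 → I/S/O on L3; bus (none); mem=57
  op10 P1: load  L3 → I/S/O on L3; bus (none); mem=57
  op11 P0: load  L0 → E/I/I on L0; bus BusRd; mem=90
  op12 P1: load  L2 → I/E/I on L2; bus BusRd; mem=0
  op13 P2: load  L2 → I/S/S on L2; bus BusRd; mem=0
  op14 P1: store L4 := 15 → I/M/I on L4; bus (none); mem=40
  op15 P1: load  L1 → I/O/S on L1; bus (none); mem=50
  op16 P1: load  L1 → I/O/S on L1; bus (none); mem=50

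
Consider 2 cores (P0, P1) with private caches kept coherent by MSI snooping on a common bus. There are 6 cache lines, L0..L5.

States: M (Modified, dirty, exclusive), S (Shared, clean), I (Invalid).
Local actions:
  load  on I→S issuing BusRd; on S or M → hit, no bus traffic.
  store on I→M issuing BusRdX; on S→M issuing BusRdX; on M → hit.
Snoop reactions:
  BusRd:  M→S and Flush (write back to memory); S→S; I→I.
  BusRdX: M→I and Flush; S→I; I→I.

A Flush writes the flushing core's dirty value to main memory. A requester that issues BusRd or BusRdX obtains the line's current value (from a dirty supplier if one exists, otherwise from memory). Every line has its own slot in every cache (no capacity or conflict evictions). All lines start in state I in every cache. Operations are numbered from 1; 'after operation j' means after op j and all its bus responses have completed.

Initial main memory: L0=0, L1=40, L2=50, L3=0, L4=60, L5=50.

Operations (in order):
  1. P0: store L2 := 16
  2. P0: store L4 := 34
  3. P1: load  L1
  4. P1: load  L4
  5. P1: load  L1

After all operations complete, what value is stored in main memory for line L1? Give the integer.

  op1 P0: store L2 := 16 → M/I on L2; bus BusRdX; mem=50
  op2 P0: store L4 := 34 → M/I on L4; bus BusRdX; mem=60
  op3 P1: load  L1 → I/S on L1; bus BusRd; mem=40
  op4 P1: load  L4 → S/S on L4; bus BusRd Flush; mem=34
  op5 P1: load  L1 → I/S on L1; bus (none); mem=40

memory[L1] = 40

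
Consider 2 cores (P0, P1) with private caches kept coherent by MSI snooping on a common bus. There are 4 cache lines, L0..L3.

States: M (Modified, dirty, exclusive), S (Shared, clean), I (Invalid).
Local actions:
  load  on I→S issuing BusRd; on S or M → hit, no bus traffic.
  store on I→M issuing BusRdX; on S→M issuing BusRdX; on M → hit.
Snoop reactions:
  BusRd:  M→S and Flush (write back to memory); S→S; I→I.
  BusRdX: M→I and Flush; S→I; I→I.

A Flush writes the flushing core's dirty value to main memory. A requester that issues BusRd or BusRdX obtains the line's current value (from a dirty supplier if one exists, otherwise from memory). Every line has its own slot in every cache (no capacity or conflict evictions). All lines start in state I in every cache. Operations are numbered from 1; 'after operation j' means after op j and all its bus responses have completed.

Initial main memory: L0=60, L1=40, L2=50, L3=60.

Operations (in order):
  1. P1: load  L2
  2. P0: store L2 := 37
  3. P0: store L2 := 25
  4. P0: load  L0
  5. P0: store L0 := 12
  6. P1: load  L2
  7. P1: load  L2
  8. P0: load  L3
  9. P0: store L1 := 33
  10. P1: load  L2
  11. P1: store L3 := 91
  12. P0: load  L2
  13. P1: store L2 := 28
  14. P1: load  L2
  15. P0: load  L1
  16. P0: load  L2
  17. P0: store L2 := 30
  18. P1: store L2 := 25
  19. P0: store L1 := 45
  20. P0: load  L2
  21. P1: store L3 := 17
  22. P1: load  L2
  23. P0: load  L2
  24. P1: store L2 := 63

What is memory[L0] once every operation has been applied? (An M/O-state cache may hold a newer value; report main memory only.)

[1] P1: load  L2 | P0:I, P1:S(50) | bus: BusRd
[2] P0: store L2 := 37 | P0:M(37), P1:I | bus: BusRdX
[3] P0: store L2 := 25 | P0:M(25), P1:I | bus: none
[4] P0: load  L0 | P0:S(60), P1:I | bus: BusRd
[5] P0: store L0 := 12 | P0:M(12), P1:I | bus: BusRdX
[6] P1: load  L2 | P0:S(25), P1:S(25) | bus: BusRd,Flush
[7] P1: load  L2 | P0:S(25), P1:S(25) | bus: none
[8] P0: load  L3 | P0:S(60), P1:I | bus: BusRd
[9] P0: store L1 := 33 | P0:M(33), P1:I | bus: BusRdX
[10] P1: load  L2 | P0:S(25), P1:S(25) | bus: none
[11] P1: store L3 := 91 | P0:I, P1:M(91) | bus: BusRdX
[12] P0: load  L2 | P0:S(25), P1:S(25) | bus: none
[13] P1: store L2 := 28 | P0:I, P1:M(28) | bus: BusRdX
[14] P1: load  L2 | P0:I, P1:M(28) | bus: none
[15] P0: load  L1 | P0:M(33), P1:I | bus: none
[16] P0: load  L2 | P0:S(28), P1:S(28) | bus: BusRd,Flush
[17] P0: store L2 := 30 | P0:M(30), P1:I | bus: BusRdX
[18] P1: store L2 := 25 | P0:I, P1:M(25) | bus: BusRdX,Flush
[19] P0: store L1 := 45 | P0:M(45), P1:I | bus: none
[20] P0: load  L2 | P0:S(25), P1:S(25) | bus: BusRd,Flush
[21] P1: store L3 := 17 | P0:I, P1:M(17) | bus: none
[22] P1: load  L2 | P0:S(25), P1:S(25) | bus: none
[23] P0: load  L2 | P0:S(25), P1:S(25) | bus: none
[24] P1: store L2 := 63 | P0:I, P1:M(63) | bus: BusRdX

memory[L0] = 60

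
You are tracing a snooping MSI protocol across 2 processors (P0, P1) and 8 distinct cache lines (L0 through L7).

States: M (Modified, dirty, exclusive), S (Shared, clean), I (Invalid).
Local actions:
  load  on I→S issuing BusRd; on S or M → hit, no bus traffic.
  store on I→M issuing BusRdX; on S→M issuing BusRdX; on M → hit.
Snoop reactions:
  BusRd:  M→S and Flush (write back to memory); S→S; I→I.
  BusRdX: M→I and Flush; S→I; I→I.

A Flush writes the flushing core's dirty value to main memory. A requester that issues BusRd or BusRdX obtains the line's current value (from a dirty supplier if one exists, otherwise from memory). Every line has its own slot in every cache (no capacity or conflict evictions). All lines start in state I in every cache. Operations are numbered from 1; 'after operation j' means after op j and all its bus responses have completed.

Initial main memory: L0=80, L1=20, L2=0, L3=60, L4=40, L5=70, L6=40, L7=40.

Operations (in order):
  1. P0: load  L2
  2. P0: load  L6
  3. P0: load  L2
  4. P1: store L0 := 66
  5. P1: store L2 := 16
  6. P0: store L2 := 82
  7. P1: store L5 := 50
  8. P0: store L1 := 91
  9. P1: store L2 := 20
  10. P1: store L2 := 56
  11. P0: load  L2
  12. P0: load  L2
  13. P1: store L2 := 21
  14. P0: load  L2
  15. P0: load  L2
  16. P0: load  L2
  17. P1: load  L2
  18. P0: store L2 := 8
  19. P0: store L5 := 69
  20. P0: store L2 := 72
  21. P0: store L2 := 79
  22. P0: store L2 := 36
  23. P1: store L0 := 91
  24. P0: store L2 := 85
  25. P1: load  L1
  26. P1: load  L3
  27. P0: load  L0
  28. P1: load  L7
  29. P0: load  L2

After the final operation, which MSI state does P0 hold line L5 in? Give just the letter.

state = M

  op1 P0: load  L2 → S/I on L2; bus BusRd; mem=0
  op2 P0: load  L6 → S/I on L6; bus BusRd; mem=40
  op3 P0: load  L2 → S/I on L2; bus (none); mem=0
  op4 P1: store L0 := 66 → I/M on L0; bus BusRdX; mem=80
  op5 P1: store L2 := 16 → I/M on L2; bus BusRdX; mem=0
  op6 P0: store L2 := 82 → M/I on L2; bus BusRdX Flush; mem=16
  op7 P1: store L5 := 50 → I/M on L5; bus BusRdX; mem=70
  op8 P0: store L1 := 91 → M/I on L1; bus BusRdX; mem=20
  op9 P1: store L2 := 20 → I/M on L2; bus BusRdX Flush; mem=82
  op10 P1: store L2 := 56 → I/M on L2; bus (none); mem=82
  op11 P0: load  L2 → S/S on L2; bus BusRd Flush; mem=56
  op12 P0: load  L2 → S/S on L2; bus (none); mem=56
  op13 P1: store L2 := 21 → I/M on L2; bus BusRdX; mem=56
  op14 P0: load  L2 → S/S on L2; bus BusRd Flush; mem=21
  op15 P0: load  L2 → S/S on L2; bus (none); mem=21
  op16 P0: load  L2 → S/S on L2; bus (none); mem=21
  op17 P1: load  L2 → S/S on L2; bus (none); mem=21
  op18 P0: store L2 := 8 → M/I on L2; bus BusRdX; mem=21
  op19 P0: store L5 := 69 → M/I on L5; bus BusRdX Flush; mem=50
  op20 P0: store L2 := 72 → M/I on L2; bus (none); mem=21
  op21 P0: store L2 := 79 → M/I on L2; bus (none); mem=21
  op22 P0: store L2 := 36 → M/I on L2; bus (none); mem=21
  op23 P1: store L0 := 91 → I/M on L0; bus (none); mem=80
  op24 P0: store L2 := 85 → M/I on L2; bus (none); mem=21
  op25 P1: load  L1 → S/S on L1; bus BusRd Flush; mem=91
  op26 P1: load  L3 → I/S on L3; bus BusRd; mem=60
  op27 P0: load  L0 → S/S on L0; bus BusRd Flush; mem=91
  op28 P1: load  L7 → I/S on L7; bus BusRd; mem=40
  op29 P0: load  L2 → M/I on L2; bus (none); mem=21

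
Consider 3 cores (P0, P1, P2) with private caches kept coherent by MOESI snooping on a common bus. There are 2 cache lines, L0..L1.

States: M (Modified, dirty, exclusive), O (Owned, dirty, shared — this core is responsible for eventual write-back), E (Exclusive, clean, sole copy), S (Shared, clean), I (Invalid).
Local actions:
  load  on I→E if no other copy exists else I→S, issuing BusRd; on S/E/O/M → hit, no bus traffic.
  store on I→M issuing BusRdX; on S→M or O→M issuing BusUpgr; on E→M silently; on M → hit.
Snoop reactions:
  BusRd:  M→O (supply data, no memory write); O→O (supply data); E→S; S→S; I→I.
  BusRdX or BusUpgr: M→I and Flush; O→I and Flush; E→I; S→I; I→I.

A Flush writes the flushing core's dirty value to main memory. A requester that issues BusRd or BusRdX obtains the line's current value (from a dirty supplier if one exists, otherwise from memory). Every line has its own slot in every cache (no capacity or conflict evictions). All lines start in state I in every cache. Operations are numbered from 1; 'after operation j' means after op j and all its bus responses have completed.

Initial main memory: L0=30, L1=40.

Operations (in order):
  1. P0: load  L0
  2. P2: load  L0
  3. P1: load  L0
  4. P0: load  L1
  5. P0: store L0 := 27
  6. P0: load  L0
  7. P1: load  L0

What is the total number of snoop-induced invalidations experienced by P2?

  op1 P0: load  L0 → E/I/I on L0; bus BusRd; mem=30
  op2 P2: load  L0 → S/I/S on L0; bus BusRd; mem=30
  op3 P1: load  L0 → S/S/S on L0; bus BusRd; mem=30
  op4 P0: load  L1 → E/I/I on L1; bus BusRd; mem=40
  op5 P0: store L0 := 27 → M/I/I on L0; bus BusUpgr; mem=30
  op6 P0: load  L0 → M/I/I on L0; bus (none); mem=30
  op7 P1: load  L0 → O/S/I on L0; bus BusRd; mem=30

invalidations = 1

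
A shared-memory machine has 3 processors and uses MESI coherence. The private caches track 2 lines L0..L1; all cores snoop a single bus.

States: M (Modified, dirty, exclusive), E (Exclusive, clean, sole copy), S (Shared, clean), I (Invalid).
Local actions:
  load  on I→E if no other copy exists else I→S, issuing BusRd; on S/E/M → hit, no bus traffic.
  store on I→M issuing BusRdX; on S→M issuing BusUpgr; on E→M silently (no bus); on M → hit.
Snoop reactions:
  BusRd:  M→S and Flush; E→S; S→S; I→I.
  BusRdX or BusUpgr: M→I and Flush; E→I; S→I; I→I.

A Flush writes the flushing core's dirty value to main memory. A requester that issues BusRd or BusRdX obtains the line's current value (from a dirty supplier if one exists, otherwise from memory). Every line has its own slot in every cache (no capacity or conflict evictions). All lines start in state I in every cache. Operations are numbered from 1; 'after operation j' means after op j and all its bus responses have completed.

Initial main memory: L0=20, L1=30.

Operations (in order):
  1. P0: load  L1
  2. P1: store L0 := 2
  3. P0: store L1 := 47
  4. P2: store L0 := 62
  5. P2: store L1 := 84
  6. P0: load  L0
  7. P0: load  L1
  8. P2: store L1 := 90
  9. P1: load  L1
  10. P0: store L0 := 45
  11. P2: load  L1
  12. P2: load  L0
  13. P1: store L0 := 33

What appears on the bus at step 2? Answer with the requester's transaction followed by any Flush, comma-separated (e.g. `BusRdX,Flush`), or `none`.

bus = BusRdX

1. P0: load  L1  bus=[BusRd]  L1: P0=E P1=I P2=I  mem[L1]=30
2. P1: store L0 := 2  bus=[BusRdX]  L0: P0=I P1=M P2=I  mem[L0]=20
3. P0: store L1 := 47  bus=[-]  L1: P0=M P1=I P2=I  mem[L1]=30
4. P2: store L0 := 62  bus=[BusRdX,Flush]  L0: P0=I P1=I P2=M  mem[L0]=2
5. P2: store L1 := 84  bus=[BusRdX,Flush]  L1: P0=I P1=I P2=M  mem[L1]=47
6. P0: load  L0  bus=[BusRd,Flush]  L0: P0=S P1=I P2=S  mem[L0]=62
7. P0: load  L1  bus=[BusRd,Flush]  L1: P0=S P1=I P2=S  mem[L1]=84
8. P2: store L1 := 90  bus=[BusUpgr]  L1: P0=I P1=I P2=M  mem[L1]=84
9. P1: load  L1  bus=[BusRd,Flush]  L1: P0=I P1=S P2=S  mem[L1]=90
10. P0: store L0 := 45  bus=[BusUpgr]  L0: P0=M P1=I P2=I  mem[L0]=62
11. P2: load  L1  bus=[-]  L1: P0=I P1=S P2=S  mem[L1]=90
12. P2: load  L0  bus=[BusRd,Flush]  L0: P0=S P1=I P2=S  mem[L0]=45
13. P1: store L0 := 33  bus=[BusRdX]  L0: P0=I P1=M P2=I  mem[L0]=45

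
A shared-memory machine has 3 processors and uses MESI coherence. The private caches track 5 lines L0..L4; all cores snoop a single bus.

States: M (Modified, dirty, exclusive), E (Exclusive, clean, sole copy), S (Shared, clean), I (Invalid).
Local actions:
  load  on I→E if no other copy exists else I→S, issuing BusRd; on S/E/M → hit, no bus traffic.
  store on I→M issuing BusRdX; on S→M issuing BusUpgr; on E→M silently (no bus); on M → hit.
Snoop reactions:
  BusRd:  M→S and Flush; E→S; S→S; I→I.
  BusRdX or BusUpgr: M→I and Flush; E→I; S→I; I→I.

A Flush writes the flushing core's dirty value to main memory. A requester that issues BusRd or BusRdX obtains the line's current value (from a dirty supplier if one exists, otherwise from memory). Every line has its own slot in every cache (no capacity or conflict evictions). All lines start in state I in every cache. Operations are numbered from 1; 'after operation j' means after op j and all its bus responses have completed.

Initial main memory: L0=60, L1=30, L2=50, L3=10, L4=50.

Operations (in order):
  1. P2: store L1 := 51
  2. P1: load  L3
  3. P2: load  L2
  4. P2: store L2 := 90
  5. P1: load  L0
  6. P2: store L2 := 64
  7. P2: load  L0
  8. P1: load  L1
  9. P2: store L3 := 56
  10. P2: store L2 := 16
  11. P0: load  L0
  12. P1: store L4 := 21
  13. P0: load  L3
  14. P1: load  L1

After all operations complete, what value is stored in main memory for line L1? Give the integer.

memory[L1] = 51

[1] P2: store L1 := 51 | P0:I, P1:I, P2:M(51) | bus: BusRdX
[2] P1: load  L3 | P0:I, P1:E(10), P2:I | bus: BusRd
[3] P2: load  L2 | P0:I, P1:I, P2:E(50) | bus: BusRd
[4] P2: store L2 := 90 | P0:I, P1:I, P2:M(90) | bus: none
[5] P1: load  L0 | P0:I, P1:E(60), P2:I | bus: BusRd
[6] P2: store L2 := 64 | P0:I, P1:I, P2:M(64) | bus: none
[7] P2: load  L0 | P0:I, P1:S(60), P2:S(60) | bus: BusRd
[8] P1: load  L1 | P0:I, P1:S(51), P2:S(51) | bus: BusRd,Flush
[9] P2: store L3 := 56 | P0:I, P1:I, P2:M(56) | bus: BusRdX
[10] P2: store L2 := 16 | P0:I, P1:I, P2:M(16) | bus: none
[11] P0: load  L0 | P0:S(60), P1:S(60), P2:S(60) | bus: BusRd
[12] P1: store L4 := 21 | P0:I, P1:M(21), P2:I | bus: BusRdX
[13] P0: load  L3 | P0:S(56), P1:I, P2:S(56) | bus: BusRd,Flush
[14] P1: load  L1 | P0:I, P1:S(51), P2:S(51) | bus: none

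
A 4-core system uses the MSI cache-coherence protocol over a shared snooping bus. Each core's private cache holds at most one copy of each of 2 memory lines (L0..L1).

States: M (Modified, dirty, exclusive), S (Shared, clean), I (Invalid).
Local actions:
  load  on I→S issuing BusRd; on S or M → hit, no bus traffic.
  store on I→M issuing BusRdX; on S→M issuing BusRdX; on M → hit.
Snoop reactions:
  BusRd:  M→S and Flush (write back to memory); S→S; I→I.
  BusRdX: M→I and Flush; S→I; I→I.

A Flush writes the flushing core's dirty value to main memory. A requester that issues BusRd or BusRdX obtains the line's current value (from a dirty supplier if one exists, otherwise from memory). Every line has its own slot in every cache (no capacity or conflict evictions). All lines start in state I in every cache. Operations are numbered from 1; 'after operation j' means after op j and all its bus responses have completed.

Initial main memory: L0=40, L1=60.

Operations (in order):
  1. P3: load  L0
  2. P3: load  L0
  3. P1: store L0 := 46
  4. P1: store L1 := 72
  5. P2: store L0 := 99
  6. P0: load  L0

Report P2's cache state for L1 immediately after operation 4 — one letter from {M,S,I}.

step 1: P3: load  L0  ⟶  IIIS  (L0)  txn=BusRd  M[L0]=40
step 2: P3: load  L0  ⟶  IIIS  (L0)  txn=∅  M[L0]=40
step 3: P1: store L0 := 46  ⟶  IMII  (L0)  txn=BusRdX  M[L0]=40
step 4: P1: store L1 := 72  ⟶  IMII  (L1)  txn=BusRdX  M[L1]=60
step 5: P2: store L0 := 99  ⟶  IIMI  (L0)  txn=BusRdX+Flush  M[L0]=46
step 6: P0: load  L0  ⟶  SISI  (L0)  txn=BusRd+Flush  M[L0]=99

state = I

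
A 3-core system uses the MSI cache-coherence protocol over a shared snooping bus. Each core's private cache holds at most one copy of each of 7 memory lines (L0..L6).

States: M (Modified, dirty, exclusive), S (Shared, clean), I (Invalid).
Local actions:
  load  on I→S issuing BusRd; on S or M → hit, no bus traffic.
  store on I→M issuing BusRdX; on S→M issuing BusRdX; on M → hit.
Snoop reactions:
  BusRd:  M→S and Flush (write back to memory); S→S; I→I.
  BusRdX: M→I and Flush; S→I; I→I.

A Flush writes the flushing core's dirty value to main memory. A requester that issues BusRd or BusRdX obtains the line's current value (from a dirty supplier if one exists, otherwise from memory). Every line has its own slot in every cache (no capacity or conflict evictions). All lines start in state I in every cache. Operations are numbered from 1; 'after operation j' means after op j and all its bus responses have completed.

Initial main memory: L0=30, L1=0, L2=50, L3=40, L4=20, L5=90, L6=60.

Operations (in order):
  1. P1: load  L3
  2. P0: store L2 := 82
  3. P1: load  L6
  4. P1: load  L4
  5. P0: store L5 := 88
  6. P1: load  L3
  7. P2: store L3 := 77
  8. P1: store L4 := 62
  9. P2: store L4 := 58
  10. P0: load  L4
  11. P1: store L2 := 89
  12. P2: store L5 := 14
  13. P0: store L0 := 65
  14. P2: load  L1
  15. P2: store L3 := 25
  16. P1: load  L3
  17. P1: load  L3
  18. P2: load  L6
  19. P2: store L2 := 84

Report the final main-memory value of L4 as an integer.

step 1: P1: load  L3  ⟶  ISI  (L3)  txn=BusRd  M[L3]=40
step 2: P0: store L2 := 82  ⟶  MII  (L2)  txn=BusRdX  M[L2]=50
step 3: P1: load  L6  ⟶  ISI  (L6)  txn=BusRd  M[L6]=60
step 4: P1: load  L4  ⟶  ISI  (L4)  txn=BusRd  M[L4]=20
step 5: P0: store L5 := 88  ⟶  MII  (L5)  txn=BusRdX  M[L5]=90
step 6: P1: load  L3  ⟶  ISI  (L3)  txn=∅  M[L3]=40
step 7: P2: store L3 := 77  ⟶  IIM  (L3)  txn=BusRdX  M[L3]=40
step 8: P1: store L4 := 62  ⟶  IMI  (L4)  txn=BusRdX  M[L4]=20
step 9: P2: store L4 := 58  ⟶  IIM  (L4)  txn=BusRdX+Flush  M[L4]=62
step 10: P0: load  L4  ⟶  SIS  (L4)  txn=BusRd+Flush  M[L4]=58
step 11: P1: store L2 := 89  ⟶  IMI  (L2)  txn=BusRdX+Flush  M[L2]=82
step 12: P2: store L5 := 14  ⟶  IIM  (L5)  txn=BusRdX+Flush  M[L5]=88
step 13: P0: store L0 := 65  ⟶  MII  (L0)  txn=BusRdX  M[L0]=30
step 14: P2: load  L1  ⟶  IIS  (L1)  txn=BusRd  M[L1]=0
step 15: P2: store L3 := 25  ⟶  IIM  (L3)  txn=∅  M[L3]=40
step 16: P1: load  L3  ⟶  ISS  (L3)  txn=BusRd+Flush  M[L3]=25
step 17: P1: load  L3  ⟶  ISS  (L3)  txn=∅  M[L3]=25
step 18: P2: load  L6  ⟶  ISS  (L6)  txn=BusRd  M[L6]=60
step 19: P2: store L2 := 84  ⟶  IIM  (L2)  txn=BusRdX+Flush  M[L2]=89

memory[L4] = 58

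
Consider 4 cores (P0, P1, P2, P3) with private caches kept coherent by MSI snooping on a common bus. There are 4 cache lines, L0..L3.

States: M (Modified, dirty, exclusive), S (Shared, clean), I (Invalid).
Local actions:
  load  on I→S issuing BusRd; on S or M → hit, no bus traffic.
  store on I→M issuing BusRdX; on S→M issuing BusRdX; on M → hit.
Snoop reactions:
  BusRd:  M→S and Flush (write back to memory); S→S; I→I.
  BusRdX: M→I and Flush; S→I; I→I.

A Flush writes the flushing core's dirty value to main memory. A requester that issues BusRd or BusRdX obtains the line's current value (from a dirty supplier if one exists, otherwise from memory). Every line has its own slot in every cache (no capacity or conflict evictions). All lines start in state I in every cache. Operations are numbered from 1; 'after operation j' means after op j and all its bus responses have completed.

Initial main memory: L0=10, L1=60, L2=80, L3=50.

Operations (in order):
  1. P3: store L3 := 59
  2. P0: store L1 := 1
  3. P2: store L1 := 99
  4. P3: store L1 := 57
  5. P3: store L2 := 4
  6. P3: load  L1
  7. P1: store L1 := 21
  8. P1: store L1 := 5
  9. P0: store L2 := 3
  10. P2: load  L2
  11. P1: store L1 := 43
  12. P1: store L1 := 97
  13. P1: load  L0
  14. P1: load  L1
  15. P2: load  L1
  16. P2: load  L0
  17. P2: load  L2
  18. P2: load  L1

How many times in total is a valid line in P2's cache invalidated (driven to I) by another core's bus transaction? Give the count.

invalidations = 1

1. P3: store L3 := 59  bus=[BusRdX]  L3: P0=I P1=I P2=I P3=M  mem[L3]=50
2. P0: store L1 := 1  bus=[BusRdX]  L1: P0=M P1=I P2=I P3=I  mem[L1]=60
3. P2: store L1 := 99  bus=[BusRdX,Flush]  L1: P0=I P1=I P2=M P3=I  mem[L1]=1
4. P3: store L1 := 57  bus=[BusRdX,Flush]  L1: P0=I P1=I P2=I P3=M  mem[L1]=99
5. P3: store L2 := 4  bus=[BusRdX]  L2: P0=I P1=I P2=I P3=M  mem[L2]=80
6. P3: load  L1  bus=[-]  L1: P0=I P1=I P2=I P3=M  mem[L1]=99
7. P1: store L1 := 21  bus=[BusRdX,Flush]  L1: P0=I P1=M P2=I P3=I  mem[L1]=57
8. P1: store L1 := 5  bus=[-]  L1: P0=I P1=M P2=I P3=I  mem[L1]=57
9. P0: store L2 := 3  bus=[BusRdX,Flush]  L2: P0=M P1=I P2=I P3=I  mem[L2]=4
10. P2: load  L2  bus=[BusRd,Flush]  L2: P0=S P1=I P2=S P3=I  mem[L2]=3
11. P1: store L1 := 43  bus=[-]  L1: P0=I P1=M P2=I P3=I  mem[L1]=57
12. P1: store L1 := 97  bus=[-]  L1: P0=I P1=M P2=I P3=I  mem[L1]=57
13. P1: load  L0  bus=[BusRd]  L0: P0=I P1=S P2=I P3=I  mem[L0]=10
14. P1: load  L1  bus=[-]  L1: P0=I P1=M P2=I P3=I  mem[L1]=57
15. P2: load  L1  bus=[BusRd,Flush]  L1: P0=I P1=S P2=S P3=I  mem[L1]=97
16. P2: load  L0  bus=[BusRd]  L0: P0=I P1=S P2=S P3=I  mem[L0]=10
17. P2: load  L2  bus=[-]  L2: P0=S P1=I P2=S P3=I  mem[L2]=3
18. P2: load  L1  bus=[-]  L1: P0=I P1=S P2=S P3=I  mem[L1]=97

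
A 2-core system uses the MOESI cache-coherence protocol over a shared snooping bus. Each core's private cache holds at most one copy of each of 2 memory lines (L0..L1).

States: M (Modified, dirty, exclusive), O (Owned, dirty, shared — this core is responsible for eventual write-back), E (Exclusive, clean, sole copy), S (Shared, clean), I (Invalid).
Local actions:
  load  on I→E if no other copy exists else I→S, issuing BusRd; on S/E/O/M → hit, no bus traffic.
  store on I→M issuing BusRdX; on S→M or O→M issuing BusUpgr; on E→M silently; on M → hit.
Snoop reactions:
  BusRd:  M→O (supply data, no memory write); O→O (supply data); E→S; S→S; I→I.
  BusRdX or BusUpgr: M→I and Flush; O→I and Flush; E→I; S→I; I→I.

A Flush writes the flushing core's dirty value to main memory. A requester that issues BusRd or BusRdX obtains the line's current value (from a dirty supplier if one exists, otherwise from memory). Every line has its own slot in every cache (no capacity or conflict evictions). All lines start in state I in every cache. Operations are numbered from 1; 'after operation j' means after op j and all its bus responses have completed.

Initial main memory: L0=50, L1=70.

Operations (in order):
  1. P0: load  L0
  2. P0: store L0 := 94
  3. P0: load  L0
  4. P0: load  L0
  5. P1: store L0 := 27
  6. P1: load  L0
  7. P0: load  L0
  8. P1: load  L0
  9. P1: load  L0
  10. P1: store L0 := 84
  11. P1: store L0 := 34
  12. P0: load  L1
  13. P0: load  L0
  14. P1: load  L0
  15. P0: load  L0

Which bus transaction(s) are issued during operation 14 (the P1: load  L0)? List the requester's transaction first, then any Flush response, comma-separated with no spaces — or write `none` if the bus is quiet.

step 1: P0: load  L0  ⟶  EI  (L0)  txn=BusRd  M[L0]=50
step 2: P0: store L0 := 94  ⟶  MI  (L0)  txn=∅  M[L0]=50
step 3: P0: load  L0  ⟶  MI  (L0)  txn=∅  M[L0]=50
step 4: P0: load  L0  ⟶  MI  (L0)  txn=∅  M[L0]=50
step 5: P1: store L0 := 27  ⟶  IM  (L0)  txn=BusRdX+Flush  M[L0]=94
step 6: P1: load  L0  ⟶  IM  (L0)  txn=∅  M[L0]=94
step 7: P0: load  L0  ⟶  SO  (L0)  txn=BusRd  M[L0]=94
step 8: P1: load  L0  ⟶  SO  (L0)  txn=∅  M[L0]=94
step 9: P1: load  L0  ⟶  SO  (L0)  txn=∅  M[L0]=94
step 10: P1: store L0 := 84  ⟶  IM  (L0)  txn=BusUpgr  M[L0]=94
step 11: P1: store L0 := 34  ⟶  IM  (L0)  txn=∅  M[L0]=94
step 12: P0: load  L1  ⟶  EI  (L1)  txn=BusRd  M[L1]=70
step 13: P0: load  L0  ⟶  SO  (L0)  txn=BusRd  M[L0]=94
step 14: P1: load  L0  ⟶  SO  (L0)  txn=∅  M[L0]=94
step 15: P0: load  L0  ⟶  SO  (L0)  txn=∅  M[L0]=94

bus = none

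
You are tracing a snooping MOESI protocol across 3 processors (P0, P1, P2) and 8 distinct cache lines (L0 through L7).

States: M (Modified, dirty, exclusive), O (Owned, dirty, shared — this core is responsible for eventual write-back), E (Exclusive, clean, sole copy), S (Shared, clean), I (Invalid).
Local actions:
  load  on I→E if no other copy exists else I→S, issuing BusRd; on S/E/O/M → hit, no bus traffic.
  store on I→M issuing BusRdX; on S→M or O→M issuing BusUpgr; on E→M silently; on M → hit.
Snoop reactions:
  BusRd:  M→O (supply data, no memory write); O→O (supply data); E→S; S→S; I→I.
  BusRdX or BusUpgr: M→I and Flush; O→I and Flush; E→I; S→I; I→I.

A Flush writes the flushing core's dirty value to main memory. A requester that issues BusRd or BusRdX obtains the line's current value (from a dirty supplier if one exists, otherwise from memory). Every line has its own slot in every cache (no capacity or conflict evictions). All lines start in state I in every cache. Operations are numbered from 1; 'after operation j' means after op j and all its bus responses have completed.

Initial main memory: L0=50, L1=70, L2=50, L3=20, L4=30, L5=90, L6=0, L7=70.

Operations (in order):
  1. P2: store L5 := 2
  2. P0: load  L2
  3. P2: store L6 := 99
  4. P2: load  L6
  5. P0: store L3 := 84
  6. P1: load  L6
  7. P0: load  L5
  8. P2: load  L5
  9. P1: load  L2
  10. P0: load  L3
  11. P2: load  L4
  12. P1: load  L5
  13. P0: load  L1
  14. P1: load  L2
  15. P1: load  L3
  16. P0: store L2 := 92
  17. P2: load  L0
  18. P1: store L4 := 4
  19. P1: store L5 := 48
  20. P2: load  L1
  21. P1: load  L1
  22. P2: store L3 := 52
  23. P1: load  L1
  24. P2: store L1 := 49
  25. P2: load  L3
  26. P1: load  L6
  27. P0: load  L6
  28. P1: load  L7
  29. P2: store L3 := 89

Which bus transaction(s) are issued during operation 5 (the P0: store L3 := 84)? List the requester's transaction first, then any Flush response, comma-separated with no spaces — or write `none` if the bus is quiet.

bus = BusRdX

[1] P2: store L5 := 2 | P0:I, P1:I, P2:M(2) | bus: BusRdX
[2] P0: load  L2 | P0:E(50), P1:I, P2:I | bus: BusRd
[3] P2: store L6 := 99 | P0:I, P1:I, P2:M(99) | bus: BusRdX
[4] P2: load  L6 | P0:I, P1:I, P2:M(99) | bus: none
[5] P0: store L3 := 84 | P0:M(84), P1:I, P2:I | bus: BusRdX
[6] P1: load  L6 | P0:I, P1:S(99), P2:O(99) | bus: BusRd
[7] P0: load  L5 | P0:S(2), P1:I, P2:O(2) | bus: BusRd
[8] P2: load  L5 | P0:S(2), P1:I, P2:O(2) | bus: none
[9] P1: load  L2 | P0:S(50), P1:S(50), P2:I | bus: BusRd
[10] P0: load  L3 | P0:M(84), P1:I, P2:I | bus: none
[11] P2: load  L4 | P0:I, P1:I, P2:E(30) | bus: BusRd
[12] P1: load  L5 | P0:S(2), P1:S(2), P2:O(2) | bus: BusRd
[13] P0: load  L1 | P0:E(70), P1:I, P2:I | bus: BusRd
[14] P1: load  L2 | P0:S(50), P1:S(50), P2:I | bus: none
[15] P1: load  L3 | P0:O(84), P1:S(84), P2:I | bus: BusRd
[16] P0: store L2 := 92 | P0:M(92), P1:I, P2:I | bus: BusUpgr
[17] P2: load  L0 | P0:I, P1:I, P2:E(50) | bus: BusRd
[18] P1: store L4 := 4 | P0:I, P1:M(4), P2:I | bus: BusRdX
[19] P1: store L5 := 48 | P0:I, P1:M(48), P2:I | bus: BusUpgr,Flush
[20] P2: load  L1 | P0:S(70), P1:I, P2:S(70) | bus: BusRd
[21] P1: load  L1 | P0:S(70), P1:S(70), P2:S(70) | bus: BusRd
[22] P2: store L3 := 52 | P0:I, P1:I, P2:M(52) | bus: BusRdX,Flush
[23] P1: load  L1 | P0:S(70), P1:S(70), P2:S(70) | bus: none
[24] P2: store L1 := 49 | P0:I, P1:I, P2:M(49) | bus: BusUpgr
[25] P2: load  L3 | P0:I, P1:I, P2:M(52) | bus: none
[26] P1: load  L6 | P0:I, P1:S(99), P2:O(99) | bus: none
[27] P0: load  L6 | P0:S(99), P1:S(99), P2:O(99) | bus: BusRd
[28] P1: load  L7 | P0:I, P1:E(70), P2:I | bus: BusRd
[29] P2: store L3 := 89 | P0:I, P1:I, P2:M(89) | bus: none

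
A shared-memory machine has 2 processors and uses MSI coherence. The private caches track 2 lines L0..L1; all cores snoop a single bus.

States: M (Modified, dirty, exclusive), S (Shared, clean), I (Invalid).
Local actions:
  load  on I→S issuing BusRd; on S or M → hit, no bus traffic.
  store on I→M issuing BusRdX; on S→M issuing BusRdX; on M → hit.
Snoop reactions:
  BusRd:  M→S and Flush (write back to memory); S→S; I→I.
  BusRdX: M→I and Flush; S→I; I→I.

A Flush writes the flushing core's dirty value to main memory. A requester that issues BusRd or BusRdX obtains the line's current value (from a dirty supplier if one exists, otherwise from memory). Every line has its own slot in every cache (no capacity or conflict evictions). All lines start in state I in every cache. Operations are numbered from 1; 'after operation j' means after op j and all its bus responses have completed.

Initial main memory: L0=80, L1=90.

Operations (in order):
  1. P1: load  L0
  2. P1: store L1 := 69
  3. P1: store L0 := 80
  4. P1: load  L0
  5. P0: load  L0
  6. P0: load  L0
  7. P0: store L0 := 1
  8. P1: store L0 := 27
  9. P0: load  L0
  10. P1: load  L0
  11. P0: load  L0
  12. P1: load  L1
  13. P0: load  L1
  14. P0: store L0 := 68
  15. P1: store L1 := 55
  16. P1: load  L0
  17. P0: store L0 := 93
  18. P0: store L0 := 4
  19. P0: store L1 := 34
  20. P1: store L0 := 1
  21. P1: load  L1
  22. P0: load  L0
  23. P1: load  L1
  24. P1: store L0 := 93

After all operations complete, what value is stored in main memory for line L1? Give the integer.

[1] P1: load  L0 | P0:I, P1:S(80) | bus: BusRd
[2] P1: store L1 := 69 | P0:I, P1:M(69) | bus: BusRdX
[3] P1: store L0 := 80 | P0:I, P1:M(80) | bus: BusRdX
[4] P1: load  L0 | P0:I, P1:M(80) | bus: none
[5] P0: load  L0 | P0:S(80), P1:S(80) | bus: BusRd,Flush
[6] P0: load  L0 | P0:S(80), P1:S(80) | bus: none
[7] P0: store L0 := 1 | P0:M(1), P1:I | bus: BusRdX
[8] P1: store L0 := 27 | P0:I, P1:M(27) | bus: BusRdX,Flush
[9] P0: load  L0 | P0:S(27), P1:S(27) | bus: BusRd,Flush
[10] P1: load  L0 | P0:S(27), P1:S(27) | bus: none
[11] P0: load  L0 | P0:S(27), P1:S(27) | bus: none
[12] P1: load  L1 | P0:I, P1:M(69) | bus: none
[13] P0: load  L1 | P0:S(69), P1:S(69) | bus: BusRd,Flush
[14] P0: store L0 := 68 | P0:M(68), P1:I | bus: BusRdX
[15] P1: store L1 := 55 | P0:I, P1:M(55) | bus: BusRdX
[16] P1: load  L0 | P0:S(68), P1:S(68) | bus: BusRd,Flush
[17] P0: store L0 := 93 | P0:M(93), P1:I | bus: BusRdX
[18] P0: store L0 := 4 | P0:M(4), P1:I | bus: none
[19] P0: store L1 := 34 | P0:M(34), P1:I | bus: BusRdX,Flush
[20] P1: store L0 := 1 | P0:I, P1:M(1) | bus: BusRdX,Flush
[21] P1: load  L1 | P0:S(34), P1:S(34) | bus: BusRd,Flush
[22] P0: load  L0 | P0:S(1), P1:S(1) | bus: BusRd,Flush
[23] P1: load  L1 | P0:S(34), P1:S(34) | bus: none
[24] P1: store L0 := 93 | P0:I, P1:M(93) | bus: BusRdX

memory[L1] = 34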